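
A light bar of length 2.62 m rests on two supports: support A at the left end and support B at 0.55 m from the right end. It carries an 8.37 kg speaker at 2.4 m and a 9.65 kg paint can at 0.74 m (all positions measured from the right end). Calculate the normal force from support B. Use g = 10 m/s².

R_B ≈ 96.5 N

Choose support A as the axis so its reaction then has zero moment arm.
Speaker: 8.37 × 10 = 83.7 N down at 2.4 m → arm 0.22 m, τ = 83.7 × 0.22 = 18.41 N·m clockwise.
Paint can: 9.65 × 10 = 96.5 N down at 0.74 m → arm 1.88 m, τ = 96.5 × 1.88 = 181.4 N·m clockwise.
Net load moment about support A = 199.8 N·m clockwise.
Reaction R at support B is upward at 0.55 m, arm 2.07 m → moment R × 2.07 counterclockwise.
Στ = 0 ⇒ R × 2.07 = 199.8 ⇒ R = 96.5 N.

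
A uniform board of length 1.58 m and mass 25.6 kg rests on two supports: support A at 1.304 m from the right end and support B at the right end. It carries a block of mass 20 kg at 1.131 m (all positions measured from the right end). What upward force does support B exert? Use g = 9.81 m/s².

R_B ≈ 125 N

Choose support A as the axis so its reaction then has zero moment arm.
Beam weight: 25.6 × 9.81 = 251.1 N down at 0.79 m → arm 0.514 m, τ = 251.1 × 0.514 = 129.1 N·m clockwise.
Block: 20 × 9.81 = 196.2 N down at 1.131 m → arm 0.173 m, τ = 196.2 × 0.173 = 33.94 N·m clockwise.
Net load moment about support A = 163 N·m clockwise.
Reaction R at support B is upward at 0 m, arm 1.304 m → moment R × 1.304 counterclockwise.
Balancing moments: R × 1.304 = 163, giving R = 125 N.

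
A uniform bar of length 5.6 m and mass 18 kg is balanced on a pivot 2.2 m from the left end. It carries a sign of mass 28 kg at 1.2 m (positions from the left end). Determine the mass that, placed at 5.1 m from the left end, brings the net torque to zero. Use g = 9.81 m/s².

m ≈ 5.93 kg

Sum moments about the pivot (at 2.2 m from the left end) (the support reaction has zero arm there).
Beam weight: 18 × 9.81 = 176.6 N down at 2.8 m → arm 0.6 m, τ = 176.6 × 0.6 = 106 N·m clockwise.
Sign: 28 × 9.81 = 274.7 N down at 1.2 m → arm 1 m, τ = 274.7 × 1 = 274.7 N·m counterclockwise.
Net moment of known loads = 168.7 N·m counterclockwise.
An unknown mass m at 5.1 m has arm 2.9 m; its moment is m·g·2.9 clockwise.
Balancing moments: m × 9.81 × 2.9 = 168.7, giving m = 168.7 / (9.81 × 2.9) = 5.93 kg.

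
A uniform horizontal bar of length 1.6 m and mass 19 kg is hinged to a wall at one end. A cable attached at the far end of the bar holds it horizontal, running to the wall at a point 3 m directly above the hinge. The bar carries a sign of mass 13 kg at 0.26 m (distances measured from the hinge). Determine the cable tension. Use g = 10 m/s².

About the hinge:
Beam weight: 19 × 10 = 190 N down at 0.8 m → arm 0.8 m, τ = 190 × 0.8 = 152 N·m clockwise.
Sign: 13 × 10 = 130 N down at 0.26 m → arm 0.26 m, τ = 130 × 0.26 = 33.8 N·m clockwise.
Total clockwise load moment = 185.8 N·m.
The cable tension T acts at 1.6 m; only its component perpendicular to the bar, T sinθ, produces torque. sinθ = h/√(h²+d²) = 3/√(3²+1.6²) = 0.8824.
Setting net torque to zero: T × 1.6 × 0.8824 = 185.8 → T = 185.8 / 1.412 = 132 N.

T ≈ 132 N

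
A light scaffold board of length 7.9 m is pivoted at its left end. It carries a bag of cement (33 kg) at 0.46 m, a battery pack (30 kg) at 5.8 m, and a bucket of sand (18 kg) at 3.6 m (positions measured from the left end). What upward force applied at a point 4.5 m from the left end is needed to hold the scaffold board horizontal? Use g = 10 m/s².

Take moments about the left end.
Bag of cement: 33 × 10 = 330 N down at 0.46 m → arm 0.46 m, τ = 330 × 0.46 = 151.8 N·m clockwise.
Battery pack: 30 × 10 = 300 N down at 5.8 m → arm 5.8 m, τ = 300 × 5.8 = 1740 N·m clockwise.
Bucket of sand: 18 × 10 = 180 N down at 3.6 m → arm 3.6 m, τ = 180 × 3.6 = 648 N·m clockwise.
Net moment of the loads = 2540 N·m clockwise.
The upward force F acts at a point 4.5 m from the left end, arm 4.5 m, giving F × 4.5 counterclockwise.
Setting net torque to zero: F × 4.5 = 2540 → F = 2540 / 4.5 = 564 N.

F ≈ 564 N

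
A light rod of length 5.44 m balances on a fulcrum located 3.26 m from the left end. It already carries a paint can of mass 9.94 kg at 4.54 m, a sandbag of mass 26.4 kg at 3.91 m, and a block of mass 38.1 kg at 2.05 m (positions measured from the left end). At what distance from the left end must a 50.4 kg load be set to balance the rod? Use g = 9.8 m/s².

Taking torques about the fulcrum (at 3.26 m from the left end):
Paint can: 9.94 × 9.8 = 97.41 N down at 4.54 m → arm 1.28 m, τ = 97.41 × 1.28 = 124.7 N·m clockwise.
Sandbag: 26.4 × 9.8 = 258.7 N down at 3.91 m → arm 0.65 m, τ = 258.7 × 0.65 = 168.2 N·m clockwise.
Block: 38.1 × 9.8 = 373.4 N down at 2.05 m → arm 1.21 m, τ = 373.4 × 1.21 = 451.8 N·m counterclockwise.
Net moment of existing loads = 158.9 N·m counterclockwise.
The load weighs 50.4 × 9.8 = 493.9 N and must supply an equal clockwise moment, so its lever arm about the fulcrum is 158.9 / 493.9 = 0.322 m.
That puts it at 3.26 + 0.322 = 3.58 m from the left end.

x ≈ 3.58 m from the left end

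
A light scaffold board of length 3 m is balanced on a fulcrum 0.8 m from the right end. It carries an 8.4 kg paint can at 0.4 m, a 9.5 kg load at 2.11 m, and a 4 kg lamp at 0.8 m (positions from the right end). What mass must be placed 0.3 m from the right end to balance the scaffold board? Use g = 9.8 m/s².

Take moments about the fulcrum (at 0.8 m from the right end).
Paint can: 8.4 × 9.8 = 82.32 N down at 0.4 m → arm 0.4 m, τ = 82.32 × 0.4 = 32.93 N·m clockwise.
Load: 9.5 × 9.8 = 93.1 N down at 2.11 m → arm 1.31 m, τ = 93.1 × 1.31 = 122 N·m counterclockwise.
Lamp: acts at the fulcrum, moment arm 0 → no torque.
Net moment of known loads = 89.07 N·m counterclockwise.
An unknown mass m at 0.3 m has arm 0.5 m; its moment is m·g·0.5 clockwise.
Στ = 0 ⇒ m × 9.8 × 0.5 = 89.07 ⇒ m = 89.07 / (9.8 × 0.5) = 18.2 kg.

m ≈ 18.2 kg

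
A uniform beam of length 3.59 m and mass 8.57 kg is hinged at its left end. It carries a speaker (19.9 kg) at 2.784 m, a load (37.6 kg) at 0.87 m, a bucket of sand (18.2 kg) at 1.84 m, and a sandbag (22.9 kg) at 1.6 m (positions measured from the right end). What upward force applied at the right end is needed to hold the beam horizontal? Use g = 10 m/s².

About the left end:
Beam weight: 8.57 × 10 = 85.7 N down at 1.795 m → arm 1.795 m, τ = 85.7 × 1.795 = 153.8 N·m clockwise.
Speaker: 19.9 × 10 = 199 N down at 2.784 m → arm 0.806 m, τ = 199 × 0.806 = 160.4 N·m clockwise.
Load: 37.6 × 10 = 376 N down at 0.87 m → arm 2.72 m, τ = 376 × 2.72 = 1023 N·m clockwise.
Bucket of sand: 18.2 × 10 = 182 N down at 1.84 m → arm 1.75 m, τ = 182 × 1.75 = 318.5 N·m clockwise.
Sandbag: 22.9 × 10 = 229 N down at 1.6 m → arm 1.99 m, τ = 229 × 1.99 = 455.7 N·m clockwise.
Net moment of the loads = 2111 N·m clockwise.
The upward force F acts at the right end, arm 3.59 m, giving F × 3.59 counterclockwise.
Balancing moments: F × 3.59 = 2111, giving F = 2111 / 3.59 = 588 N.

F ≈ 588 N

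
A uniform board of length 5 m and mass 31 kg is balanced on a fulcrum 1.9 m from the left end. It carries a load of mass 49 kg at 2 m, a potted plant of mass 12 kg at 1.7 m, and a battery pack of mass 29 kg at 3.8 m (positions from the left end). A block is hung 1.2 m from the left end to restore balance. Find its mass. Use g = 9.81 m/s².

About the fulcrum (at 1.9 m from the left end):
Beam weight: 31 × 9.81 = 304.1 N down at 2.5 m → arm 0.6 m, τ = 304.1 × 0.6 = 182.5 N·m clockwise.
Load: 49 × 9.81 = 480.7 N down at 2 m → arm 0.1 m, τ = 480.7 × 0.1 = 48.07 N·m clockwise.
Potted plant: 12 × 9.81 = 117.7 N down at 1.7 m → arm 0.2 m, τ = 117.7 × 0.2 = 23.54 N·m counterclockwise.
Battery pack: 29 × 9.81 = 284.5 N down at 3.8 m → arm 1.9 m, τ = 284.5 × 1.9 = 540.5 N·m clockwise.
Net moment of known loads = 747.5 N·m clockwise.
An unknown mass m at 1.2 m has arm 0.7 m; its moment is m·g·0.7 counterclockwise.
For rotational equilibrium, m × 9.81 × 0.7 = 747.5, so m = 747.5 / (9.81 × 0.7) = 109 kg.

m ≈ 109 kg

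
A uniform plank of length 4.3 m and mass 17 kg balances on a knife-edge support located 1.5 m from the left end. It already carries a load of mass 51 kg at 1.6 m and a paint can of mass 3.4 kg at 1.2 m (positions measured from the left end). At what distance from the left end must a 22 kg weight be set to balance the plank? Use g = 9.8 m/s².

Sum moments about the knife-edge support (at 1.5 m from the left end) (the support reaction has zero arm there).
Beam weight: 17 × 9.8 = 166.6 N down at 2.15 m → arm 0.65 m, τ = 166.6 × 0.65 = 108.3 N·m clockwise.
Load: 51 × 9.8 = 499.8 N down at 1.6 m → arm 0.1 m, τ = 499.8 × 0.1 = 49.98 N·m clockwise.
Paint can: 3.4 × 9.8 = 33.32 N down at 1.2 m → arm 0.3 m, τ = 33.32 × 0.3 = 9.996 N·m counterclockwise.
Net moment of existing loads = 148.3 N·m clockwise.
The weight weighs 22 × 9.8 = 215.6 N and must supply an equal counterclockwise moment, so its lever arm about the knife-edge support is 148.3 / 215.6 = 0.688 m.
That puts it at 1.5 − 0.688 = 0.812 m from the left end.

x ≈ 0.812 m from the left end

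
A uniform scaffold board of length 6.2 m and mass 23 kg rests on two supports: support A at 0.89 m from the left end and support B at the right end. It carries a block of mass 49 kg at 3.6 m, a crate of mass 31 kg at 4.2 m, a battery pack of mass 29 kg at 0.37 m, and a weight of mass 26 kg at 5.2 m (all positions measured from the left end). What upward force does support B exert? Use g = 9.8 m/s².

Take moments about support A.
Beam weight: 23 × 9.8 = 225.4 N down at 3.1 m → arm 2.21 m, τ = 225.4 × 2.21 = 498.1 N·m clockwise.
Block: 49 × 9.8 = 480.2 N down at 3.6 m → arm 2.71 m, τ = 480.2 × 2.71 = 1301 N·m clockwise.
Crate: 31 × 9.8 = 303.8 N down at 4.2 m → arm 3.31 m, τ = 303.8 × 3.31 = 1006 N·m clockwise.
Battery pack: 29 × 9.8 = 284.2 N down at 0.37 m → arm 0.52 m, τ = 284.2 × 0.52 = 147.8 N·m counterclockwise.
Weight: 26 × 9.8 = 254.8 N down at 5.2 m → arm 4.31 m, τ = 254.8 × 4.31 = 1098 N·m clockwise.
Net load moment about support A = 3755 N·m clockwise.
Reaction R at support B is upward at 6.2 m, arm 5.31 m → moment R × 5.31 counterclockwise.
Στ = 0 ⇒ R × 5.31 = 3755 ⇒ R = 707 N.

R_B ≈ 707 N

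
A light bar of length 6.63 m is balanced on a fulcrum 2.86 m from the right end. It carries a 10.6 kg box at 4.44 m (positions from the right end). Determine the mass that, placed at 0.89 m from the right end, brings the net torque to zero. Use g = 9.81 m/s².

m ≈ 8.5 kg

Take moments about the fulcrum (at 2.86 m from the right end).
Box: 10.6 × 9.81 = 104 N down at 4.44 m → arm 1.58 m, τ = 104 × 1.58 = 164.3 N·m counterclockwise.
Net moment of known loads = 164.3 N·m counterclockwise.
An unknown mass m at 0.89 m has arm 1.97 m; its moment is m·g·1.97 clockwise.
For rotational equilibrium, m × 9.81 × 1.97 = 164.3, so m = 164.3 / (9.81 × 1.97) = 8.5 kg.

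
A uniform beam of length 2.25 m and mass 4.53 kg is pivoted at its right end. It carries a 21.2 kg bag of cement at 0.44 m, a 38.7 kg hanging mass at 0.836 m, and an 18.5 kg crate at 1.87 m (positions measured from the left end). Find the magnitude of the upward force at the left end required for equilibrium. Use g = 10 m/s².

F ≈ 468 N

Sum moments about the right end (the unknown pivot reaction has zero arm there).
Beam weight: 4.53 × 10 = 45.3 N down at 1.125 m → arm 1.125 m, τ = 45.3 × 1.125 = 50.96 N·m counterclockwise.
Bag of cement: 21.2 × 10 = 212 N down at 0.44 m → arm 1.81 m, τ = 212 × 1.81 = 383.7 N·m counterclockwise.
Hanging mass: 38.7 × 10 = 387 N down at 0.836 m → arm 1.414 m, τ = 387 × 1.414 = 547.2 N·m counterclockwise.
Crate: 18.5 × 10 = 185 N down at 1.87 m → arm 0.38 m, τ = 185 × 0.38 = 70.3 N·m counterclockwise.
Net moment of the loads = 1052 N·m counterclockwise.
The upward force F acts at the left end, arm 2.25 m, giving F × 2.25 clockwise.
Balancing moments: F × 2.25 = 1052, giving F = 1052 / 2.25 = 468 N.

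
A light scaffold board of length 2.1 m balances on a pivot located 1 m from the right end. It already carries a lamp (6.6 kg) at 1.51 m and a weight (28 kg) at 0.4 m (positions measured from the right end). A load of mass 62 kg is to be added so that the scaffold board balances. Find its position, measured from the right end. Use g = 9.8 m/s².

x ≈ 1.22 m from the right end

Taking torques about the pivot (at 1 m from the right end):
Lamp: 6.6 × 9.8 = 64.68 N down at 1.51 m → arm 0.51 m, τ = 64.68 × 0.51 = 32.99 N·m counterclockwise.
Weight: 28 × 9.8 = 274.4 N down at 0.4 m → arm 0.6 m, τ = 274.4 × 0.6 = 164.6 N·m clockwise.
Net moment of existing loads = 131.6 N·m clockwise.
The load weighs 62 × 9.8 = 607.6 N and must supply an equal counterclockwise moment, so its lever arm about the pivot is 131.6 / 607.6 = 0.217 m.
That puts it at 1 + 0.217 = 1.22 m from the right end.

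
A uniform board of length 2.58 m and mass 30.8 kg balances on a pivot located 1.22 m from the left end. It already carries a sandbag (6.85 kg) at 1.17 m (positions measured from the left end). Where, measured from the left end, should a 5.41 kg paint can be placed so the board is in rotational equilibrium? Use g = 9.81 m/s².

x ≈ 0.885 m from the left end

Sum moments about the pivot (at 1.22 m from the left end) (the support reaction has zero arm there).
Beam weight: 30.8 × 9.81 = 302.1 N down at 1.29 m → arm 0.07 m, τ = 302.1 × 0.07 = 21.15 N·m clockwise.
Sandbag: 6.85 × 9.81 = 67.2 N down at 1.17 m → arm 0.05 m, τ = 67.2 × 0.05 = 3.36 N·m counterclockwise.
Net moment of existing loads = 17.79 N·m clockwise.
The paint can weighs 5.41 × 9.81 = 53.07 N and must supply an equal counterclockwise moment, so its lever arm about the pivot is 17.79 / 53.07 = 0.335 m.
That puts it at 1.22 − 0.335 = 0.885 m from the left end.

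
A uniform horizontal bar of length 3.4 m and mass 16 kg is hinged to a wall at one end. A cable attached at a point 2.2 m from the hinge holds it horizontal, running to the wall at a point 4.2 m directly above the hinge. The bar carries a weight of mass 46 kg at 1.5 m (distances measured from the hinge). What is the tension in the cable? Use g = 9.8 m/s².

T ≈ 484 N

About the hinge:
Beam weight: 16 × 9.8 = 156.8 N down at 1.7 m → arm 1.7 m, τ = 156.8 × 1.7 = 266.6 N·m clockwise.
Weight: 46 × 9.8 = 450.8 N down at 1.5 m → arm 1.5 m, τ = 450.8 × 1.5 = 676.2 N·m clockwise.
Total clockwise load moment = 942.8 N·m.
The cable tension T acts at 2.2 m; only its component perpendicular to the bar, T sinθ, produces torque. sinθ = h/√(h²+d²) = 4.2/√(4.2²+2.2²) = 0.8858.
Balancing moments: T × 2.2 × 0.8858 = 942.8, giving T = 942.8 / 1.949 = 484 N.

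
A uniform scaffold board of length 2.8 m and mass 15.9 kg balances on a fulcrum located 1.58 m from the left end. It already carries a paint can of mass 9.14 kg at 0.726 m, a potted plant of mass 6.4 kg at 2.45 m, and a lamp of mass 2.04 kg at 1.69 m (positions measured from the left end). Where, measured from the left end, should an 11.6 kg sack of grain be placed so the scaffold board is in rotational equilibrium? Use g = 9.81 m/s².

x ≈ 2 m from the left end

Take moments about the fulcrum (at 1.58 m from the left end).
Beam weight: 15.9 × 9.81 = 156 N down at 1.4 m → arm 0.18 m, τ = 156 × 0.18 = 28.08 N·m counterclockwise.
Paint can: 9.14 × 9.81 = 89.66 N down at 0.726 m → arm 0.854 m, τ = 89.66 × 0.854 = 76.57 N·m counterclockwise.
Potted plant: 6.4 × 9.81 = 62.78 N down at 2.45 m → arm 0.87 m, τ = 62.78 × 0.87 = 54.62 N·m clockwise.
Lamp: 2.04 × 9.81 = 20.01 N down at 1.69 m → arm 0.11 m, τ = 20.01 × 0.11 = 2.201 N·m clockwise.
Net moment of existing loads = 47.83 N·m counterclockwise.
The sack of grain weighs 11.6 × 9.81 = 113.8 N and must supply an equal clockwise moment, so its lever arm about the fulcrum is 47.83 / 113.8 = 0.42 m.
That puts it at 1.58 + 0.42 = 2 m from the left end.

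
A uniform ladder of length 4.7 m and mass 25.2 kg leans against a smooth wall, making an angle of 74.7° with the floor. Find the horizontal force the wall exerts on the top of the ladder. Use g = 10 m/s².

Sum moments about the foot of the ladder (the floor normal and friction both act there and drop out).
Ladder weight 25.2×10 = 252 N acts at 2.35 m along the ladder; its horizontal arm is 2.35·cos74.7° = 0.6201 m → τ = 156.3 N·m clockwise.
Wall normal N acts horizontally at the top; its moment arm is the height L sinθ = 4.7·sin74.7° = 4.533 m, counterclockwise.
Στ = 0 ⇒ N × 4.533 = 156.3 ⇒ N = 34.5 N.

N_wall ≈ 34.5 N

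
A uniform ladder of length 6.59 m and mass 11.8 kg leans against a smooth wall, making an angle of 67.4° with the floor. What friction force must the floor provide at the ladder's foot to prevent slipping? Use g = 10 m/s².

Taking torques about the foot of the ladder:
Ladder weight 11.8×10 = 118 N acts at 3.295 m along the ladder; its horizontal arm is 3.295·cos67.4° = 1.266 m → τ = 149.4 N·m clockwise.
Wall normal N acts horizontally at the top; its moment arm is the height L sinθ = 6.59·sin67.4° = 6.084 m, counterclockwise.
Balancing moments: N × 6.084 = 149.4, giving N = 24.6 N.
ΣFx = 0: friction at the foot balances the wall's push, so f = N_wall = 24.6 N.

f ≈ 24.6 N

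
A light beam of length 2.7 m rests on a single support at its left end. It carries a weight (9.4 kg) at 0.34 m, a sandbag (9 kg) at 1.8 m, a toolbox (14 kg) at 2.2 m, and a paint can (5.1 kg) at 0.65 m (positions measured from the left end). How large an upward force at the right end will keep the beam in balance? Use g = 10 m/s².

F ≈ 198 N

Sum moments about the left end (the unknown pivot reaction has zero arm there).
Weight: 9.4 × 10 = 94 N down at 0.34 m → arm 0.34 m, τ = 94 × 0.34 = 31.96 N·m clockwise.
Sandbag: 9 × 10 = 90 N down at 1.8 m → arm 1.8 m, τ = 90 × 1.8 = 162 N·m clockwise.
Toolbox: 14 × 10 = 140 N down at 2.2 m → arm 2.2 m, τ = 140 × 2.2 = 308 N·m clockwise.
Paint can: 5.1 × 10 = 51 N down at 0.65 m → arm 0.65 m, τ = 51 × 0.65 = 33.15 N·m clockwise.
Net moment of the loads = 535.1 N·m clockwise.
The upward force F acts at the right end, arm 2.7 m, giving F × 2.7 counterclockwise.
For rotational equilibrium, F × 2.7 = 535.1, so F = 535.1 / 2.7 = 198 N.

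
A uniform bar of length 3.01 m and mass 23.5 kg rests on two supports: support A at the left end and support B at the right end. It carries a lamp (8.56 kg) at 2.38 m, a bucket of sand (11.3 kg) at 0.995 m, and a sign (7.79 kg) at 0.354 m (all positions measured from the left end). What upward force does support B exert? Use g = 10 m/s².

R_B ≈ 232 N

Choose support A as the axis so its reaction then has zero moment arm.
Beam weight: 23.5 × 10 = 235 N down at 1.505 m → arm 1.505 m, τ = 235 × 1.505 = 353.7 N·m clockwise.
Lamp: 8.56 × 10 = 85.6 N down at 2.38 m → arm 2.38 m, τ = 85.6 × 2.38 = 203.7 N·m clockwise.
Bucket of sand: 11.3 × 10 = 113 N down at 0.995 m → arm 0.995 m, τ = 113 × 0.995 = 112.4 N·m clockwise.
Sign: 7.79 × 10 = 77.9 N down at 0.354 m → arm 0.354 m, τ = 77.9 × 0.354 = 27.58 N·m clockwise.
Net load moment about support A = 697.4 N·m clockwise.
Reaction R at support B is upward at 3.01 m, arm 3.01 m → moment R × 3.01 counterclockwise.
Setting net torque to zero: R × 3.01 = 697.4 → R = 232 N.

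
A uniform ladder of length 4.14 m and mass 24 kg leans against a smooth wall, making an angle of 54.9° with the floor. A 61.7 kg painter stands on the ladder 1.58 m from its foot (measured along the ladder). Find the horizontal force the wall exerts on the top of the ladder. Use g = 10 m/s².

N_wall ≈ 250 N

About the foot of the ladder:
Ladder weight 24×10 = 240 N acts at 2.07 m along the ladder; its horizontal arm is 2.07·cos54.9° = 1.19 m → τ = 285.6 N·m clockwise.
Painter: 61.7×10 = 617 N at 1.58 m → arm 0.9085 m → τ = 560.5 N·m clockwise.
Wall normal N acts horizontally at the top; its moment arm is the height L sinθ = 4.14·sin54.9° = 3.387 m, counterclockwise.
Στ = 0 ⇒ N × 3.387 = 846.1 ⇒ N = 250 N.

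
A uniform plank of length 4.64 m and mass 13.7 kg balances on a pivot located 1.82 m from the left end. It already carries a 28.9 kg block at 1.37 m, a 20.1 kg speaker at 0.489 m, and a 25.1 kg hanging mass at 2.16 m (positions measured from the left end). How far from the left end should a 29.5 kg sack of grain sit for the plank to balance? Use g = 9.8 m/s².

x ≈ 2.65 m from the left end

Take moments about the pivot (at 1.82 m from the left end).
Beam weight: 13.7 × 9.8 = 134.3 N down at 2.32 m → arm 0.5 m, τ = 134.3 × 0.5 = 67.15 N·m clockwise.
Block: 28.9 × 9.8 = 283.2 N down at 1.37 m → arm 0.45 m, τ = 283.2 × 0.45 = 127.4 N·m counterclockwise.
Speaker: 20.1 × 9.8 = 197 N down at 0.489 m → arm 1.331 m, τ = 197 × 1.331 = 262.2 N·m counterclockwise.
Hanging mass: 25.1 × 9.8 = 246 N down at 2.16 m → arm 0.34 m, τ = 246 × 0.34 = 83.64 N·m clockwise.
Net moment of existing loads = 238.8 N·m counterclockwise.
The sack of grain weighs 29.5 × 9.8 = 289.1 N and must supply an equal clockwise moment, so its lever arm about the pivot is 238.8 / 289.1 = 0.826 m.
That puts it at 1.82 + 0.826 = 2.65 m from the left end.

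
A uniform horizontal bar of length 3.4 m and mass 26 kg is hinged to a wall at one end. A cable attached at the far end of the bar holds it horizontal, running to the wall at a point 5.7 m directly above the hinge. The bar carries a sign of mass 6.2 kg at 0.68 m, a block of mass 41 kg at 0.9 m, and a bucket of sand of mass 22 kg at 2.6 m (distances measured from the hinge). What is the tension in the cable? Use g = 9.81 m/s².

T ≈ 479 N

Taking torques about the hinge:
Beam weight: 26 × 9.81 = 255.1 N down at 1.7 m → arm 1.7 m, τ = 255.1 × 1.7 = 433.7 N·m clockwise.
Sign: 6.2 × 9.81 = 60.82 N down at 0.68 m → arm 0.68 m, τ = 60.82 × 0.68 = 41.36 N·m clockwise.
Block: 41 × 9.81 = 402.2 N down at 0.9 m → arm 0.9 m, τ = 402.2 × 0.9 = 362 N·m clockwise.
Bucket of sand: 22 × 9.81 = 215.8 N down at 2.6 m → arm 2.6 m, τ = 215.8 × 2.6 = 561.1 N·m clockwise.
Total clockwise load moment = 1398 N·m.
The cable tension T acts at 3.4 m; only its component perpendicular to the bar, T sinθ, produces torque. sinθ = h/√(h²+d²) = 5.7/√(5.7²+3.4²) = 0.8588.
Balancing moments: T × 3.4 × 0.8588 = 1398, giving T = 1398 / 2.92 = 479 N.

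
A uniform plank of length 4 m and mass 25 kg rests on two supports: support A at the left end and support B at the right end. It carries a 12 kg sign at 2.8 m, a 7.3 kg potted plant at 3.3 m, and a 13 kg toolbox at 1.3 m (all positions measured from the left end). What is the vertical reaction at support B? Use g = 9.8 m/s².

About support A:
Beam weight: 25 × 9.8 = 245 N down at 2 m → arm 2 m, τ = 245 × 2 = 490 N·m clockwise.
Sign: 12 × 9.8 = 117.6 N down at 2.8 m → arm 2.8 m, τ = 117.6 × 2.8 = 329.3 N·m clockwise.
Potted plant: 7.3 × 9.8 = 71.54 N down at 3.3 m → arm 3.3 m, τ = 71.54 × 3.3 = 236.1 N·m clockwise.
Toolbox: 13 × 9.8 = 127.4 N down at 1.3 m → arm 1.3 m, τ = 127.4 × 1.3 = 165.6 N·m clockwise.
Net load moment about support A = 1221 N·m clockwise.
Reaction R at support B is upward at 4 m, arm 4 m → moment R × 4 counterclockwise.
Στ = 0 ⇒ R × 4 = 1221 ⇒ R = 305 N.

R_B ≈ 305 N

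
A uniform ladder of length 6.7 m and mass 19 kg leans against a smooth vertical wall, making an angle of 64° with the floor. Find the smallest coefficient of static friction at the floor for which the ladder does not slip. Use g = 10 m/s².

μ_min ≈ 0.244

Sum moments about the foot of the ladder (the floor normal and friction both act there and drop out).
Ladder weight 19×10 = 190 N acts at 3.35 m along the ladder; its horizontal arm is 3.35·cos64° = 1.469 m → τ = 279.1 N·m clockwise.
Wall normal N acts horizontally at the top; its moment arm is the height L sinθ = 6.7·sin64° = 6.022 m, counterclockwise.
For rotational equilibrium, N × 6.022 = 279.1, so N = 46.35 N.
ΣFx = 0 ⇒ f = N_wall = 46.35 N. ΣFy = 0 ⇒ N_floor = 190 N.
μ_min = f / N_floor = 46.35 / 190 = 0.244.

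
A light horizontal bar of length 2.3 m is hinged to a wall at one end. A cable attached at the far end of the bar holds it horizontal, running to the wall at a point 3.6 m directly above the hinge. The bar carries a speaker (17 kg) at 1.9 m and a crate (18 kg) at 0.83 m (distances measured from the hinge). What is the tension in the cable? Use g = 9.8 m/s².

T ≈ 239 N

Choose the hinge as the axis so the unknown hinge reaction has zero arm there.
Speaker: 17 × 9.8 = 166.6 N down at 1.9 m → arm 1.9 m, τ = 166.6 × 1.9 = 316.5 N·m clockwise.
Crate: 18 × 9.8 = 176.4 N down at 0.83 m → arm 0.83 m, τ = 176.4 × 0.83 = 146.4 N·m clockwise.
Total clockwise load moment = 462.9 N·m.
The cable tension T acts at 2.3 m; only its component perpendicular to the bar, T sinθ, produces torque. sinθ = h/√(h²+d²) = 3.6/√(3.6²+2.3²) = 0.8427.
For rotational equilibrium, T × 2.3 × 0.8427 = 462.9, so T = 462.9 / 1.938 = 239 N.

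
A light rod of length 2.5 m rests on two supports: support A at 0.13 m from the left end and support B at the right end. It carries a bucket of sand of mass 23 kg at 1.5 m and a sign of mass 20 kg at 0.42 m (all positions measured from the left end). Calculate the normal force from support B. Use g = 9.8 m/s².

Choose support A as the axis so its reaction then has zero moment arm.
Bucket of sand: 23 × 9.8 = 225.4 N down at 1.5 m → arm 1.37 m, τ = 225.4 × 1.37 = 308.8 N·m clockwise.
Sign: 20 × 9.8 = 196 N down at 0.42 m → arm 0.29 m, τ = 196 × 0.29 = 56.84 N·m clockwise.
Net load moment about support A = 365.6 N·m clockwise.
Reaction R at support B is upward at 2.5 m, arm 2.37 m → moment R × 2.37 counterclockwise.
Balancing moments: R × 2.37 = 365.6, giving R = 154 N.

R_B ≈ 154 N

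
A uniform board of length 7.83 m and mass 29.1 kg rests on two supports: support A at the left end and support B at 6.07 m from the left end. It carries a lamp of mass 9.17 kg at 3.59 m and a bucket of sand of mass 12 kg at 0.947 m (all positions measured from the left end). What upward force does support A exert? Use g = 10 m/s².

Take moments about support B.
Beam weight: 29.1 × 10 = 291 N down at 3.915 m → arm 2.155 m, τ = 291 × 2.155 = 627.1 N·m counterclockwise.
Lamp: 9.17 × 10 = 91.7 N down at 3.59 m → arm 2.48 m, τ = 91.7 × 2.48 = 227.4 N·m counterclockwise.
Bucket of sand: 12 × 10 = 120 N down at 0.947 m → arm 5.123 m, τ = 120 × 5.123 = 614.8 N·m counterclockwise.
Net load moment about support B = 1469 N·m counterclockwise.
Reaction R at support A is upward at 0 m, arm 6.07 m → moment R × 6.07 clockwise.
Setting net torque to zero: R × 6.07 = 1469 → R = 242 N.

R_A ≈ 242 N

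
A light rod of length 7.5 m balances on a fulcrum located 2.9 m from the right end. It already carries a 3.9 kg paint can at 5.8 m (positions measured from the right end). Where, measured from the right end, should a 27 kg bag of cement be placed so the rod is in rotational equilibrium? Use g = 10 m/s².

Sum moments about the fulcrum (at 2.9 m from the right end) (the support reaction has zero arm there).
Paint can: 3.9 × 10 = 39 N down at 5.8 m → arm 2.9 m, τ = 39 × 2.9 = 113.1 N·m counterclockwise.
Net moment of existing loads = 113.1 N·m counterclockwise.
The bag of cement weighs 27 × 10 = 270 N and must supply an equal clockwise moment, so its lever arm about the fulcrum is 113.1 / 270 = 0.419 m.
That puts it at 2.9 − 0.419 = 2.48 m from the right end.

x ≈ 2.48 m from the right end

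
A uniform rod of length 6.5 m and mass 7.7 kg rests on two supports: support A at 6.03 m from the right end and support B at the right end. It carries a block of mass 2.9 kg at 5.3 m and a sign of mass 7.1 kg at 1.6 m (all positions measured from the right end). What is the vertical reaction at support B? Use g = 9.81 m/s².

R_B ≈ 89.4 N

Take moments about support A.
Beam weight: 7.7 × 9.81 = 75.54 N down at 3.25 m → arm 2.78 m, τ = 75.54 × 2.78 = 210 N·m clockwise.
Block: 2.9 × 9.81 = 28.45 N down at 5.3 m → arm 0.73 m, τ = 28.45 × 0.73 = 20.77 N·m clockwise.
Sign: 7.1 × 9.81 = 69.65 N down at 1.6 m → arm 4.43 m, τ = 69.65 × 4.43 = 308.5 N·m clockwise.
Net load moment about support A = 539.3 N·m clockwise.
Reaction R at support B is upward at 0 m, arm 6.03 m → moment R × 6.03 counterclockwise.
Στ = 0 ⇒ R × 6.03 = 539.3 ⇒ R = 89.4 N.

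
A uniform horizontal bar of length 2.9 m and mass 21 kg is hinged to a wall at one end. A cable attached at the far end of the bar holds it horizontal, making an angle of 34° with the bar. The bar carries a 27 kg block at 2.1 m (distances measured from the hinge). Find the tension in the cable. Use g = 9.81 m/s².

T ≈ 527 N

Choose the hinge as the axis so the unknown hinge reaction has zero arm there.
Beam weight: 21 × 9.81 = 206 N down at 1.45 m → arm 1.45 m, τ = 206 × 1.45 = 298.7 N·m clockwise.
Block: 27 × 9.81 = 264.9 N down at 2.1 m → arm 2.1 m, τ = 264.9 × 2.1 = 556.3 N·m clockwise.
Total clockwise load moment = 855 N·m.
The cable tension T acts at 2.9 m; only its component perpendicular to the bar, T sinθ, produces torque. sin 34° = 0.5592.
For rotational equilibrium, T × 2.9 × 0.5592 = 855, so T = 855 / 1.622 = 527 N.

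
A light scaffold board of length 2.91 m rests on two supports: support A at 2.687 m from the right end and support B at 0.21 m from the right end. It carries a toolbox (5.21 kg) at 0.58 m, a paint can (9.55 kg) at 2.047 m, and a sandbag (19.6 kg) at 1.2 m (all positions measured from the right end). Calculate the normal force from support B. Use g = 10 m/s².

R_B ≈ 187 N

Sum moments about support A (its reaction then has zero moment arm).
Toolbox: 5.21 × 10 = 52.1 N down at 0.58 m → arm 2.107 m, τ = 52.1 × 2.107 = 109.8 N·m clockwise.
Paint can: 9.55 × 10 = 95.5 N down at 2.047 m → arm 0.64 m, τ = 95.5 × 0.64 = 61.12 N·m clockwise.
Sandbag: 19.6 × 10 = 196 N down at 1.2 m → arm 1.487 m, τ = 196 × 1.487 = 291.5 N·m clockwise.
Net load moment about support A = 462.4 N·m clockwise.
Reaction R at support B is upward at 0.21 m, arm 2.477 m → moment R × 2.477 counterclockwise.
Balancing moments: R × 2.477 = 462.4, giving R = 187 N.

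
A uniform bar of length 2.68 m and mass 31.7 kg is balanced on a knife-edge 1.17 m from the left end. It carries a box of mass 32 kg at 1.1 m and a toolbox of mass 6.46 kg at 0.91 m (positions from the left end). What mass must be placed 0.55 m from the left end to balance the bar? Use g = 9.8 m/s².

m ≈ 2.37 kg

Choose the knife-edge (at 1.17 m from the left end) as the axis so the support reaction has zero arm there.
Beam weight: 31.7 × 9.8 = 310.7 N down at 1.34 m → arm 0.17 m, τ = 310.7 × 0.17 = 52.82 N·m clockwise.
Box: 32 × 9.8 = 313.6 N down at 1.1 m → arm 0.07 m, τ = 313.6 × 0.07 = 21.95 N·m counterclockwise.
Toolbox: 6.46 × 9.8 = 63.31 N down at 0.91 m → arm 0.26 m, τ = 63.31 × 0.26 = 16.46 N·m counterclockwise.
Net moment of known loads = 14.41 N·m clockwise.
An unknown mass m at 0.55 m has arm 0.62 m; its moment is m·g·0.62 counterclockwise.
Balancing moments: m × 9.8 × 0.62 = 14.41, giving m = 14.41 / (9.8 × 0.62) = 2.37 kg.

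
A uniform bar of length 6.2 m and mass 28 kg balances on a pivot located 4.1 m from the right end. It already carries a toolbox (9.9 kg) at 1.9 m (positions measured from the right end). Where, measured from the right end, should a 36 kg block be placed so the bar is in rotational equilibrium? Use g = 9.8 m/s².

Choose the pivot (at 4.1 m from the right end) as the axis so the support reaction has zero arm there.
Beam weight: 28 × 9.8 = 274.4 N down at 3.1 m → arm 1 m, τ = 274.4 × 1 = 274.4 N·m clockwise.
Toolbox: 9.9 × 9.8 = 97.02 N down at 1.9 m → arm 2.2 m, τ = 97.02 × 2.2 = 213.4 N·m clockwise.
Net moment of existing loads = 487.8 N·m clockwise.
The block weighs 36 × 9.8 = 352.8 N and must supply an equal counterclockwise moment, so its lever arm about the pivot is 487.8 / 352.8 = 1.38 m.
That puts it at 4.1 + 1.38 = 5.48 m from the right end.

x ≈ 5.48 m from the right end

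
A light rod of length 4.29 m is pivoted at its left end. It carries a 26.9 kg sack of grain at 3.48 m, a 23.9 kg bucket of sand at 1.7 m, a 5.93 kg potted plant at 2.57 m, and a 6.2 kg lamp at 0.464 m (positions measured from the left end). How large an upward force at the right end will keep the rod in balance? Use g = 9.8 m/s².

Choose the left end as the axis so the unknown pivot reaction has zero arm there.
Sack of grain: 26.9 × 9.8 = 263.6 N down at 3.48 m → arm 3.48 m, τ = 263.6 × 3.48 = 917.3 N·m clockwise.
Bucket of sand: 23.9 × 9.8 = 234.2 N down at 1.7 m → arm 1.7 m, τ = 234.2 × 1.7 = 398.1 N·m clockwise.
Potted plant: 5.93 × 9.8 = 58.11 N down at 2.57 m → arm 2.57 m, τ = 58.11 × 2.57 = 149.3 N·m clockwise.
Lamp: 6.2 × 9.8 = 60.76 N down at 0.464 m → arm 0.464 m, τ = 60.76 × 0.464 = 28.19 N·m clockwise.
Net moment of the loads = 1493 N·m clockwise.
The upward force F acts at the right end, arm 4.29 m, giving F × 4.29 counterclockwise.
Στ = 0 ⇒ F × 4.29 = 1493 ⇒ F = 1493 / 4.29 = 348 N.

F ≈ 348 N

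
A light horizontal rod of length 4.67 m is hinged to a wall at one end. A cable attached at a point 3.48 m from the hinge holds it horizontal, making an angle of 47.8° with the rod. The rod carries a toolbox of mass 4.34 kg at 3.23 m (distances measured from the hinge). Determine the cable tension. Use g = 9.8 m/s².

T ≈ 53.3 N

Take moments about the hinge.
Toolbox: 4.34 × 9.8 = 42.53 N down at 3.23 m → arm 3.23 m, τ = 42.53 × 3.23 = 137.4 N·m clockwise.
Total clockwise load moment = 137.4 N·m.
The cable tension T acts at 3.48 m; only its component perpendicular to the rod, T sinθ, produces torque. sin 47.8° = 0.7408.
For rotational equilibrium, T × 3.48 × 0.7408 = 137.4, so T = 137.4 / 2.578 = 53.3 N.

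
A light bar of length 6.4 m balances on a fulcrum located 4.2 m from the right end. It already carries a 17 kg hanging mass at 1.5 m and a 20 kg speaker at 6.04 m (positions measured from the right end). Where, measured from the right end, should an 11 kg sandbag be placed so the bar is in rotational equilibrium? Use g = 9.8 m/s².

Take moments about the fulcrum (at 4.2 m from the right end).
Hanging mass: 17 × 9.8 = 166.6 N down at 1.5 m → arm 2.7 m, τ = 166.6 × 2.7 = 449.8 N·m clockwise.
Speaker: 20 × 9.8 = 196 N down at 6.04 m → arm 1.84 m, τ = 196 × 1.84 = 360.6 N·m counterclockwise.
Net moment of existing loads = 89.2 N·m clockwise.
The sandbag weighs 11 × 9.8 = 107.8 N and must supply an equal counterclockwise moment, so its lever arm about the fulcrum is 89.2 / 107.8 = 0.827 m.
That puts it at 4.2 + 0.827 = 5.03 m from the right end.

x ≈ 5.03 m from the right end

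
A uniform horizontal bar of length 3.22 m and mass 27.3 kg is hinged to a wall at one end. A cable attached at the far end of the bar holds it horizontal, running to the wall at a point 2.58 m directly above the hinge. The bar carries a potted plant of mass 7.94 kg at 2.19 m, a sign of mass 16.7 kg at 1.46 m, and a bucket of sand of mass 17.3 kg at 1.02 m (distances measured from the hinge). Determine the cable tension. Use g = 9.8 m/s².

T ≈ 503 N

Sum moments about the hinge (the unknown hinge reaction has zero arm there).
Beam weight: 27.3 × 9.8 = 267.5 N down at 1.61 m → arm 1.61 m, τ = 267.5 × 1.61 = 430.7 N·m clockwise.
Potted plant: 7.94 × 9.8 = 77.81 N down at 2.19 m → arm 2.19 m, τ = 77.81 × 2.19 = 170.4 N·m clockwise.
Sign: 16.7 × 9.8 = 163.7 N down at 1.46 m → arm 1.46 m, τ = 163.7 × 1.46 = 239 N·m clockwise.
Bucket of sand: 17.3 × 9.8 = 169.5 N down at 1.02 m → arm 1.02 m, τ = 169.5 × 1.02 = 172.9 N·m clockwise.
Total clockwise load moment = 1013 N·m.
The cable tension T acts at 3.22 m; only its component perpendicular to the bar, T sinθ, produces torque. sinθ = h/√(h²+d²) = 2.58/√(2.58²+3.22²) = 0.6253.
Balancing moments: T × 3.22 × 0.6253 = 1013, giving T = 1013 / 2.013 = 503 N.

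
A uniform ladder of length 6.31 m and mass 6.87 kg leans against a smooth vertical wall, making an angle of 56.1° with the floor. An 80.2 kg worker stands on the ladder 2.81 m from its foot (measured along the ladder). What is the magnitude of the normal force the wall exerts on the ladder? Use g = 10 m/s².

N_wall ≈ 263 N

Taking torques about the foot of the ladder:
Ladder weight 6.87×10 = 68.7 N acts at 3.155 m along the ladder; its horizontal arm is 3.155·cos56.1° = 1.76 m → τ = 120.9 N·m clockwise.
Worker: 80.2×10 = 802 N at 2.81 m → arm 1.567 m → τ = 1257 N·m clockwise.
Wall normal N acts horizontally at the top; its moment arm is the height L sinθ = 6.31·sin56.1° = 5.237 m, counterclockwise.
Balancing moments: N × 5.237 = 1378, giving N = 263 N.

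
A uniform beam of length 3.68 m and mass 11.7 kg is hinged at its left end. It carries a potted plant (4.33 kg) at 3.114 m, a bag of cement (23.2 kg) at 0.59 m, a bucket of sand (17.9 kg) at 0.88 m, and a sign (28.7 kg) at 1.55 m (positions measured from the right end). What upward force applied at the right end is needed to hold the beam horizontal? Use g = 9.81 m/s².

Choose the left end as the axis so the unknown pivot reaction has zero arm there.
Beam weight: 11.7 × 9.81 = 114.8 N down at 1.84 m → arm 1.84 m, τ = 114.8 × 1.84 = 211.2 N·m clockwise.
Potted plant: 4.33 × 9.81 = 42.48 N down at 3.114 m → arm 0.566 m, τ = 42.48 × 0.566 = 24.04 N·m clockwise.
Bag of cement: 23.2 × 9.81 = 227.6 N down at 0.59 m → arm 3.09 m, τ = 227.6 × 3.09 = 703.3 N·m clockwise.
Bucket of sand: 17.9 × 9.81 = 175.6 N down at 0.88 m → arm 2.8 m, τ = 175.6 × 2.8 = 491.7 N·m clockwise.
Sign: 28.7 × 9.81 = 281.5 N down at 1.55 m → arm 2.13 m, τ = 281.5 × 2.13 = 599.6 N·m clockwise.
Net moment of the loads = 2030 N·m clockwise.
The upward force F acts at the right end, arm 3.68 m, giving F × 3.68 counterclockwise.
Στ = 0 ⇒ F × 3.68 = 2030 ⇒ F = 2030 / 3.68 = 552 N.

F ≈ 552 N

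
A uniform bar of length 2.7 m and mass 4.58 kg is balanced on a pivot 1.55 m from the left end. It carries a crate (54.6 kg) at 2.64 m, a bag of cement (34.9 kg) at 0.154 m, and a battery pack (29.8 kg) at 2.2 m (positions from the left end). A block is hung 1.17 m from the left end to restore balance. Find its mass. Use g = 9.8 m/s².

Sum moments about the pivot (at 1.55 m from the left end) (the support reaction has zero arm there).
Beam weight: 4.58 × 9.8 = 44.88 N down at 1.35 m → arm 0.2 m, τ = 44.88 × 0.2 = 8.976 N·m counterclockwise.
Crate: 54.6 × 9.8 = 535.1 N down at 2.64 m → arm 1.09 m, τ = 535.1 × 1.09 = 583.3 N·m clockwise.
Bag of cement: 34.9 × 9.8 = 342 N down at 0.154 m → arm 1.396 m, τ = 342 × 1.396 = 477.4 N·m counterclockwise.
Battery pack: 29.8 × 9.8 = 292 N down at 2.2 m → arm 0.65 m, τ = 292 × 0.65 = 189.8 N·m clockwise.
Net moment of known loads = 286.7 N·m clockwise.
An unknown mass m at 1.17 m has arm 0.38 m; its moment is m·g·0.38 counterclockwise.
Setting net torque to zero: m × 9.8 × 0.38 = 286.7 → m = 286.7 / (9.8 × 0.38) = 77 kg.

m ≈ 77 kg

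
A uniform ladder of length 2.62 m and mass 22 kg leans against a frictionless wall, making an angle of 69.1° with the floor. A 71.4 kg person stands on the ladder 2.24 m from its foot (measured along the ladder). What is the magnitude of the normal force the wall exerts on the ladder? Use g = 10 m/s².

Taking torques about the foot of the ladder:
Ladder weight 22×10 = 220 N acts at 1.31 m along the ladder; its horizontal arm is 1.31·cos69.1° = 0.4673 m → τ = 102.8 N·m clockwise.
Person: 71.4×10 = 714 N at 2.24 m → arm 0.7991 m → τ = 570.6 N·m clockwise.
Wall normal N acts horizontally at the top; its moment arm is the height L sinθ = 2.62·sin69.1° = 2.448 m, counterclockwise.
Στ = 0 ⇒ N × 2.448 = 673.4 ⇒ N = 275 N.

N_wall ≈ 275 N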